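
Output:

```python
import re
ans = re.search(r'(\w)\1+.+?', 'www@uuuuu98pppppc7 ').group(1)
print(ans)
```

The match spans [0:4] → 'www@'.
Captured: group 1 = 'w'.

w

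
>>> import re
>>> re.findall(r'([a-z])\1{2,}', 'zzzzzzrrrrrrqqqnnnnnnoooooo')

['z', 'r', 'q', 'n', 'o']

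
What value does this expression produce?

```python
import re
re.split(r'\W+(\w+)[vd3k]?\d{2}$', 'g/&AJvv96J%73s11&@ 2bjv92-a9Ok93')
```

['g/&AJvv96J%73s11&@ 2bjv92', 'a9Ok', '']

The group in the pattern means `split` returns the separators' captures alongside the pieces.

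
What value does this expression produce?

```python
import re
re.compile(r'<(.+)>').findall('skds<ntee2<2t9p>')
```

['ntee2<2t9p']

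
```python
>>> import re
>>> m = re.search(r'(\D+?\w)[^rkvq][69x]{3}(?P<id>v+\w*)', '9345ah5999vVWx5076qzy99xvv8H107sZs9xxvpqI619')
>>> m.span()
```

(4, 44)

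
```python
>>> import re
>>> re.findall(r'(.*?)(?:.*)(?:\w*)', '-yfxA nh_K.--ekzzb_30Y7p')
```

Pattern: zero or more of any character (lazy) (captured); then zero or more of any character (non-capturing group); then zero or more of a word character (non-capturing group).
Scanning left to right: at [0:24] match '-yfxA nh_K.--ekzzb_30Y7p', group 1 = ''; at [24:24] match '', group 1 = ''.
With a single group, `findall` returns only what that group captured — 2 items.

['', '']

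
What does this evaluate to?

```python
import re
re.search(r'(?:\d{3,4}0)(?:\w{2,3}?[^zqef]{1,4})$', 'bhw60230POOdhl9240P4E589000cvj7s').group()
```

'589000cvj7s'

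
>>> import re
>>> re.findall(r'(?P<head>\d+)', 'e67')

['67']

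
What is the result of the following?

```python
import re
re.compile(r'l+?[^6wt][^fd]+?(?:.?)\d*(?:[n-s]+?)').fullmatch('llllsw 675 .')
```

None

`fullmatch` succeeds only if the pattern covers the string from start to end.
Here there's no way to consume every character, so the call returns None.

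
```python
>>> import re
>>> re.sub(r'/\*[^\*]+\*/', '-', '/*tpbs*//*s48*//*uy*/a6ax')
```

'---a6ax'

Every occurrence is swapped for '-'.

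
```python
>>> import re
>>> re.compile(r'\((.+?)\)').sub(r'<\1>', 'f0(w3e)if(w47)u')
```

'f0<w3e>if<w47>u'

With the lazy modifier that quantifier settles for the fewest repetitions that let the rest of the pattern succeed (the atoms after it are unaffected and can still be greedy).
Each match is replaced using the text its own group 1 captured.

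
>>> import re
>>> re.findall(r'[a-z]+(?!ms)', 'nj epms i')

The negative lookahead/lookbehind blocks any match where the forbidden context is present.
Scanning left to right: at [0:2] → 'nj'; at [3:7] → 'epms'; at [8:9] → 'i'.
With no groups in the pattern, `findall` gives back each whole match — 3 here.

['nj', 'epms', 'i']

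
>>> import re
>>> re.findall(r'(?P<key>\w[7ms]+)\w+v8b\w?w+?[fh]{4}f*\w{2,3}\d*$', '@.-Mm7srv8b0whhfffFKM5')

Pattern: a word character, then one or more of one of [7ms] (captured as 'key'); then one or more of a word character, then the literal 'v8b', then optionally a word character; then one or more of the literal 'w' (lazy), then exactly 4 of one of [fh]; then zero or more of the literal 'f', then 2 to 3 of a word character, then zero or more of a digit; then anchored at the end.
Scanning left to right: at [3:22] match 'Mm7srv8b0whhfffFKM5', group 1 = 'Mm7s'.
With a single group, `findall` returns only what that group captured — 1 item.

['Mm7s']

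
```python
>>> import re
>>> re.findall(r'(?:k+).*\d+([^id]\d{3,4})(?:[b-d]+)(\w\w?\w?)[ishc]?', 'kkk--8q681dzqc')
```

Pattern: one or more of a literal 'k' (non-capturing group); then zero or more of any character, then one or more of a digit; then any character except [id], then 3 to 4 of a digit (captured); then one or more of a character in [b-d] (non-capturing group); then a word character, then optionally a word character, then optionally a word character (captured); then optionally one of [ishc].
2 groups means the one result is a tuple of 2 captured strings — 1 here.

[('q681', 'zqc')]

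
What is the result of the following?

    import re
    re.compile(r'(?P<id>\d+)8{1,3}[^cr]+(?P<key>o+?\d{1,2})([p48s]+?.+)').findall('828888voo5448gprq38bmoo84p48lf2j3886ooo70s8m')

[('82888', 'o54', '48gprq38bmoo84p48lf2j3886ooo70s8m')]

Pattern: one or more of a digit (captured as 'id'); then 1 to 3 of the literal '8', then one or more of any character except [cr]; then one or more of a literal 'o' (lazy), then 1 to 2 of a digit (captured as 'key'); then one or more of one of [p48s] (lazy), then one or more of any character (captured).
Multiple groups make `findall` return tuples — one 3-tuple for the one match.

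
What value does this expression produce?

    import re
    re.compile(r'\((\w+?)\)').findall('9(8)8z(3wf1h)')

['8', '3wf1h']

Walking the string: at [1:4] match '(8)', group 1 = '8'; at [6:13] match '(3wf1h)', group 1 = '3wf1h'.
One capturing group, so `findall` returns just the captured substring from each match — 2 in all.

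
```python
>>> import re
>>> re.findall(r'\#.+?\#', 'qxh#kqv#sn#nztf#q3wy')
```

['#kqv#', '#nztf#']

A `+?`/`*?`/`{m,n}?` starts at its minimum and grows only as far as needed for what follows to match.
With no groups in the pattern, `findall` gives back each whole match — 2 here.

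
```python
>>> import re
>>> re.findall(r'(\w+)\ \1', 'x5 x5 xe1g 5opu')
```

The backreference `\1` re-matches whatever the first group consumed, character for character.
Walking the string: at [0:5] match 'x5 x5', group 1 = 'x5'.
Because there's exactly one group, `findall` drops the full match and keeps group 1 from the one hit.

['x5']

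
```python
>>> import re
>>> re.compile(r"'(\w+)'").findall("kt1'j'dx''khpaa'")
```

['j', 'khpaa']

Walking the string: at [3:6] match "'j'", group 1 = 'j'; at [9:16] match "'khpaa'", group 1 = 'khpaa'.
`findall` collects group 1 from each match (2 total).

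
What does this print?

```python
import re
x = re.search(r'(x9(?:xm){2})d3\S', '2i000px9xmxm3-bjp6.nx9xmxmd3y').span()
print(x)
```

(20, 29)

The match spans [20:29] → 'x9xmxmd3y'.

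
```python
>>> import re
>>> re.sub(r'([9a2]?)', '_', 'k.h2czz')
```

This matches optionally one of [9a2] (captured).
Matches: at [0:0] → ''; at [1:1] → ''; at [2:2] → ''; at [3:4] → '2'; at [4:4] → ''; ….
Every occurrence is swapped for '_'.

'_k_._h__c_z_z_'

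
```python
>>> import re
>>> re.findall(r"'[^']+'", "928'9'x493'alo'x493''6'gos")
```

Walking the string: at [3:6] → "'9'"; at [10:15] → "'alo'"; at [20:23] → "'6'".
No capturing groups, so `findall` returns the 3 full match strings.

["'9'", "'alo'", "'6'"]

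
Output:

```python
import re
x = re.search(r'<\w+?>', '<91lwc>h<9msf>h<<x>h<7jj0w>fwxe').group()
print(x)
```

`search` walks the string left to right and returns the first match it finds.
The match spans [0:7] → '<91lwc>'.

<91lwc>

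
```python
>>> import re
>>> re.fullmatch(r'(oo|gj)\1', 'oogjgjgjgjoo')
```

None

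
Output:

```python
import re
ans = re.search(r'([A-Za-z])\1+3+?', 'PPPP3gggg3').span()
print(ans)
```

After group 1 captures some text, `\1` only succeeds where that same text appears again.
The match spans [0:5] → 'PPPP3'.

(0, 5)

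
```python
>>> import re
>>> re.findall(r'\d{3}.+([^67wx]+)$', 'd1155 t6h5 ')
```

[' ']

Pattern: exactly 3 of a digit; then one or more of any character; then one or more of any character except [67wx] (captured); then anchored at the end.
Scanning left to right: at [1:11] match '1155 t6h5 ', group 1 = ' '.
`findall` collects group 1 from the one match (1 total).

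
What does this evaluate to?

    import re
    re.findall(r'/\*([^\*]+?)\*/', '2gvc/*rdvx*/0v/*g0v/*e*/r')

['rdvx', 'e']

Matches: at [4:12] match '/*rdvx*/', group 1 = 'rdvx'; at [19:24] match '/*e*/', group 1 = 'e'.
Because there's exactly one group, `findall` drops the full match and keeps group 1 from each hit.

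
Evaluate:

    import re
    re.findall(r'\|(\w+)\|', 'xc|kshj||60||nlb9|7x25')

['kshj', '60', 'nlb9']

One capturing group, so `findall` returns just the captured substring from each match — 3 in all.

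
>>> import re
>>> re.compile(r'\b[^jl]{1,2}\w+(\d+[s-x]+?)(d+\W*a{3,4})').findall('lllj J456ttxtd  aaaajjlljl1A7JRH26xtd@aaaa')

[('6ttxt', 'd  aaaa')]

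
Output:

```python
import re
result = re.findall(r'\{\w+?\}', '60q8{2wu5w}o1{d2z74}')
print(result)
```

['{2wu5w}', '{d2z74}']

Walking the string: at [4:11] → '{2wu5w}'; at [13:20] → '{d2z74}'.
`findall` yields the raw match text (2 of them) because the pattern has no groups.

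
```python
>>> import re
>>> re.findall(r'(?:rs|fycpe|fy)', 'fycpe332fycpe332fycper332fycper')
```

['fycpe', 'fycpe', 'fycpe', 'fycpe']

Alternation isn't longest-match — the leftmost alternative that fits at this position is chosen.
Walking the string: at [0:5] → 'fycpe'; at [8:13] → 'fycpe'; at [16:21] → 'fycpe'; at [25:30] → 'fycpe'.
Since nothing is captured, `findall` lists the 4 matched substrings directly.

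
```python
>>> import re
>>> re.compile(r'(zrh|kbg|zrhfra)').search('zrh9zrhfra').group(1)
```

`re.search` tries every starting position until one works.
The match spans [0:3] → 'zrh'.
Captured: group 1 = 'zrh'.

'zrh'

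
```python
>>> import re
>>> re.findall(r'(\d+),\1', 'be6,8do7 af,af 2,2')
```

['2']

A backreference is literal: `\1` must see the identical characters the first group matched.
With a single group, `findall` returns only what that group captured — 1 item.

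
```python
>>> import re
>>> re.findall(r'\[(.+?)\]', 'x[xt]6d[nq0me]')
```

['xt', 'nq0me']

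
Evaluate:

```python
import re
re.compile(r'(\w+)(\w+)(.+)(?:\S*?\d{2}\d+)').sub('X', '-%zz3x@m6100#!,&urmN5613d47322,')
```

'-%X,'

This matches one or more of a word character (captured); then one or more of a word character (captured); then one or more of any character (captured); then zero or more of a non-whitespace character (lazy), then exactly 2 of a digit, then one or more of a digit (non-capturing group).
Matches: at [2:30] → 'zz3x@m6100#!,&urmN5613d47322'.
`sub` substitutes 'X' at each match site.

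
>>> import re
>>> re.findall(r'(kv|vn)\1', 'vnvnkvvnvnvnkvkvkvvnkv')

A backreference is literal: `\1` must see the identical characters the first group matched.
Scanning left to right: at [0:4] match 'vnvn', group 1 = 'vn'; at [6:10] match 'vnvn', group 1 = 'vn'; at [12:16] match 'kvkv', group 1 = 'kv'.
With a single group, `findall` returns only what that group captured — 3 items.

['vn', 'vn', 'kv']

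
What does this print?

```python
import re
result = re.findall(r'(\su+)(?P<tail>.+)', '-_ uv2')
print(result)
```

[(' u', 'v2')]

Multiple groups make `findall` return tuples — one 2-tuple for the one match.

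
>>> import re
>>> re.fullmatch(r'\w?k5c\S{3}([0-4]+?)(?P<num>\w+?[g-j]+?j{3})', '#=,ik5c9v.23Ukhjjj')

`fullmatch` succeeds only if the pattern covers the string from start to end.
Here the pattern can't cover the whole string, so the call returns None.

None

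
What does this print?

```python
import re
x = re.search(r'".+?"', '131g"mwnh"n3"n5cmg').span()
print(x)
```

`re.search` tries every starting position until one works.
The match spans [4:10] → '"mwnh"'.

(4, 10)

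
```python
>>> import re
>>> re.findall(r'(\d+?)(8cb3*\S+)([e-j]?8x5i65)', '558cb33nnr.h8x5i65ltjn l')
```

This matches one or more of a digit (lazy) (captured); then the literal '8cb', then zero or more of the literal '3', then one or more of a non-whitespace character (captured); then optionally a character in [e-j], then the literal '8x5', then the literal 'i65' (captured).
`findall` packs the 3 group values into a tuple for every match.

[('55', '8cb33nnr.h', '8x5i65')]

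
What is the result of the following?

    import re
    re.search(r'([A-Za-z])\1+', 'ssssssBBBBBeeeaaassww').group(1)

The match spans [0:6] → 'ssssss'.
Captured: group 1 = 's'.

's'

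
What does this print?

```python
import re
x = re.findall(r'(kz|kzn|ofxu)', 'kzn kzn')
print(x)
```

['kz', 'kz']

`|` is ordered: at each position the engine commits to the first alternative that works.
Walking the string: at [0:2] match 'kz', group 1 = 'kz'; at [4:6] match 'kz', group 1 = 'kz'.
`findall` collects group 1 from each match (2 total).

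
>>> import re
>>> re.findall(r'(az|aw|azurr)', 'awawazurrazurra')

['aw', 'aw', 'az', 'az']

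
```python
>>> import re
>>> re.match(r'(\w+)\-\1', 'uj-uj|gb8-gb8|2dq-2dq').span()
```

(0, 5)

`re.match` only tries the pattern at the start of the string.
The match spans [0:5] → 'uj-uj'.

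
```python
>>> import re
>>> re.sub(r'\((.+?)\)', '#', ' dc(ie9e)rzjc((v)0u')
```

' dc#rzjc#0u'

Because the quantifier is non-greedy, it stops expanding at the earliest point where the rest of the pattern can succeed.
Matches: at [3:9] → '(ie9e)'; at [13:17] → '((v)'.
`sub` substitutes '#' at each match site.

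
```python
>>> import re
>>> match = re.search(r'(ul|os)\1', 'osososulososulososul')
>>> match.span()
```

(0, 4)

After group 1 captures some text, `\1` only succeeds where that same text appears again.
Unlike `match`, `search` isn't anchored — it looks for the pattern anywhere in the string.
The match spans [0:4] → 'osos'.
Captured: group 1 = 'os'.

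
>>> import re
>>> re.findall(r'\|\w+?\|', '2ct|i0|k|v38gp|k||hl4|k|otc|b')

['|i0|', '|v38gp|', '|hl4|', '|otc|']

Since nothing is captured, `findall` lists the 4 matched substrings directly.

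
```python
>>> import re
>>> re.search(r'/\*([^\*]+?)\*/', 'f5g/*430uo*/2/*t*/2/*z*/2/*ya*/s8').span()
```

`re.search` tries every starting position until one works.
The match spans [3:12] → '/*430uo*/'.
Captured: group 1 = '430uo'.

(3, 12)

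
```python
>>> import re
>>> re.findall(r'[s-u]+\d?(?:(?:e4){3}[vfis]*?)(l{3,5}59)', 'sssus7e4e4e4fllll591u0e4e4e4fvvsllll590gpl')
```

Pattern: one or more of a character in [s-u], then optionally a digit; then the literal 'e4' repeated 3 times, then zero or more of one of [vfis] (lazy) (non-capturing group); then 3 to 5 of a literal 'l', then the literal '59' (captured).
With a single group, `findall` returns only what that group captured — 2 items.

['llll59', 'llll59']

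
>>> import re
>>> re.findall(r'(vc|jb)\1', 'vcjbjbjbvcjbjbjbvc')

['jb', 'jb']

After group 1 captures some text, `\1` only succeeds where that same text appears again.
Walking the string: at [2:6] match 'jbjb', group 1 = 'jb'; at [10:14] match 'jbjb', group 1 = 'jb'.
`findall` collects group 1 from each match (2 total).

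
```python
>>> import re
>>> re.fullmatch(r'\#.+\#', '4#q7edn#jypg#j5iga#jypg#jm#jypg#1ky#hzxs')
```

None

For `fullmatch`, every character of the input must be accounted for by the pattern.
Here the pattern can't cover the whole string, so the call returns None.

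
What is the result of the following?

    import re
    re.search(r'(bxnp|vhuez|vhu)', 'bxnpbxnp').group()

'bxnp'

`re.search` scans for the first position where the pattern succeeds.
The match spans [0:4] → 'bxnp'.
Captured: group 1 = 'bxnp'.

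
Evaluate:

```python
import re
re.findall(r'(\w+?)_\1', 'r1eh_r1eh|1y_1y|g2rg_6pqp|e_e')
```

['r1eh', '1y', 'e']

The backreference `\1` re-matches whatever the first group consumed, character for character.
Scanning left to right: at [0:9] match 'r1eh_r1eh', group 1 = 'r1eh'; at [10:15] match '1y_1y', group 1 = '1y'; at [26:29] match 'e_e', group 1 = 'e'.
`findall` collects group 1 from each match (3 total).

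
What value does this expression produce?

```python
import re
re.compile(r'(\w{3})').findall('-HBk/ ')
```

['HBk']

Pattern: exactly 3 of a word character (captured).
Walking the string: at [1:4] match 'HBk', group 1 = 'HBk'.
With a single group, `findall` returns only what that group captured — 1 item.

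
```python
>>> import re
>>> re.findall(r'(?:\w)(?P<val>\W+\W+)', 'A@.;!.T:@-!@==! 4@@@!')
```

Pattern: a word character (non-capturing group); then one or more of a non-word character, then one or more of a non-word character (captured as 'val').
`findall` collects group 1 from each match (3 total).

['@.;!.', ':@-!@==! ', '@@@!']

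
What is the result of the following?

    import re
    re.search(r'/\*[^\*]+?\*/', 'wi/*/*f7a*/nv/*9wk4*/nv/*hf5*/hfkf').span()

`search` walks the string left to right and returns the first match it finds.
The match spans [4:11] → '/*f7a*/'.

(4, 11)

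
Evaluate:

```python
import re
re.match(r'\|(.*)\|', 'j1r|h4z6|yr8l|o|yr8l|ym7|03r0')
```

None

`match` is anchored at position 0; if the pattern doesn't fit there, it returns None.
Here position 0 doesn't satisfy it, so the call returns None.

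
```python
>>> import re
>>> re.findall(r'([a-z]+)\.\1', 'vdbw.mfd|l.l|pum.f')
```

A backreference is literal: `\1` must see the identical characters the first group matched.
Walking the string: at [9:12] match 'l.l', group 1 = 'l'.
Because there's exactly one group, `findall` drops the full match and keeps group 1 from the one hit.

['l']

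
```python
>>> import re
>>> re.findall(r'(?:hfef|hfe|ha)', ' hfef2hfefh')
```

['hfef', 'hfef']

Branches in `(...|...)` are attempted left-to-right; the first branch that allows the whole pattern to succeed is taken.
Matches: at [1:5] → 'hfef'; at [6:10] → 'hfef'.
No capturing groups, so `findall` returns the 2 full match strings.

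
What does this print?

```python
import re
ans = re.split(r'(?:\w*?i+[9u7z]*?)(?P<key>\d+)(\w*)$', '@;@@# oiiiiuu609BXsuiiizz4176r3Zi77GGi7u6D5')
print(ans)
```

['@;@@# ', '609', 'BXsuiiizz4176r3Zi77GGi7u6D5', '']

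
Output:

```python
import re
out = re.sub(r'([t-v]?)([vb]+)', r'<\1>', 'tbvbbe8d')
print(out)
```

<t>e8d

This matches optionally a character in [t-v] (captured); then one or more of one of [vb] (captured).
Matches: at [0:5] → 'tbvbb'.
The replacement refers to a captured group, so each match is rewritten using its own captured text.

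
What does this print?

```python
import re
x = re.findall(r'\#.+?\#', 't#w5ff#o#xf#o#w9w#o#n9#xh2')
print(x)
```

A `+?`/`*?`/`{m,n}?` starts at its minimum and grows only as far as needed for what follows to match.
Scanning left to right: at [1:7] → '#w5ff#'; at [8:12] → '#xf#'; at [13:18] → '#w9w#'; at [19:23] → '#n9#'.
With no groups in the pattern, `findall` gives back each whole match — 4 here.

['#w5ff#', '#xf#', '#w9w#', '#n9#']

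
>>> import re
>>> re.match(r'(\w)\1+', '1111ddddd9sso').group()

`\1` has to match the exact text group 1 already captured.
`re.match` won't scan ahead — the pattern has to work from the very first character.
The match spans [0:4] → '1111'.
Captured: group 1 = '1'.

'1111'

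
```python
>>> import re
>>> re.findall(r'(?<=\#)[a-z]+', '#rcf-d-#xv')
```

['rcf', 'xv']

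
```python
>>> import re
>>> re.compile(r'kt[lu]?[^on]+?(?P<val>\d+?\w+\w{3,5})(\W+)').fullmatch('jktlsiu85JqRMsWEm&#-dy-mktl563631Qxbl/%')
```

Pattern: the literal 'kt', then optionally one of [lu]; then one or more of any character except [on] (lazy); then one or more of a digit (lazy), then one or more of a word character, then 3 to 5 of a word character (captured as 'val'); then one or more of a non-word character (captured).
For `fullmatch`, every character of the input must be accounted for by the pattern.
Here there's no way to consume every character, so the call returns None.

None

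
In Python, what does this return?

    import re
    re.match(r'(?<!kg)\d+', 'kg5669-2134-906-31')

The negative lookaround is zero-width — it rules out positions where the adjacent text would match, without consuming anything.
`re.match` won't scan ahead — the pattern has to work from the very first character.
Here the string doesn't start with a match, so the call returns None.

None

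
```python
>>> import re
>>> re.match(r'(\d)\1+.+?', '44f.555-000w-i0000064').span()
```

`re.match` only tries the pattern at the start of the string.
The match spans [0:3] → '44f'.

(0, 3)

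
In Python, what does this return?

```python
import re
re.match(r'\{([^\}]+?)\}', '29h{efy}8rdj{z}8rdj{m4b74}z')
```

With `match`, the pattern is implicitly anchored at the beginning.
Here the pattern fails at index 0, so the call returns None.

None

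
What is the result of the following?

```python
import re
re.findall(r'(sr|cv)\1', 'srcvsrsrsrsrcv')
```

['sr', 'sr']

`\1` is not a pattern — it's the concrete string captured by group 1, re-applied verbatim.
Walking the string: at [4:8] match 'srsr', group 1 = 'sr'; at [8:12] match 'srsr', group 1 = 'sr'.
`findall` collects group 1 from each match (2 total).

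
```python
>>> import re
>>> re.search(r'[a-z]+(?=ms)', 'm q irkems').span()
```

(4, 8)

The lookaround is zero-width — it requires the adjacent text to match without consuming it, so the asserted text isn't part of the match.
`re.search` scans for the first position where the pattern succeeds.
The match spans [4:8] → 'irke'.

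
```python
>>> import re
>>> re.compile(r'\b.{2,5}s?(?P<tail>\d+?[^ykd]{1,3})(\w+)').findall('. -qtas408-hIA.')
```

Pattern: a word boundary (`\b`, zero-width); then 2 to 5 of any character, then optionally the literal 's'; then one or more of a digit (lazy), then 1 to 3 of any character except [ykd] (captured as 'tail'); then one or more of a word character (captured).
A non-greedy quantifier consumes as few characters as it can — just enough that the remainder of the pattern still matches from where it stops; whatever follows it matches normally.
Matches: at [3:14] match 'qtas408-hIA', groups = ('08-h', 'IA').
With 2 capturing groups, `findall` returns a 2-tuple per match.

[('08-h', 'IA')]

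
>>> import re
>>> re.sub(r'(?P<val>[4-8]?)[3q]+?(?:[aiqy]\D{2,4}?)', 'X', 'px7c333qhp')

This matches optionally a character in [4-8] (captured as 'val'); then one or more of one of [3q] (lazy); then one of [aiqy], then 2 to 4 of a non-digit (lazy) (non-capturing group).
`sub` substitutes 'X' at each match site.

'px7cX'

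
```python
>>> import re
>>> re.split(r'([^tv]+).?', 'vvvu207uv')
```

['vvv', 'u207u', '']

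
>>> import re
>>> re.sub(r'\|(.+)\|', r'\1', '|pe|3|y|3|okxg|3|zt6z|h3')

The replacement refers to a captured group, so each match is rewritten using its own captured text.

'pe|3|y|3|okxg|3|zt6zh3'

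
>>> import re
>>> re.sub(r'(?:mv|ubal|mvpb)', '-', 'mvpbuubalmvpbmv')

'-pbu--pb-'

Alternation tries branches left to right and keeps the first one that lets the overall match succeed at that position.
Each match is replaced by '-'.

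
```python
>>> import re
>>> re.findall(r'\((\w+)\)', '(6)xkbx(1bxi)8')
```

['6', '1bxi']

Matches: at [0:3] match '(6)', group 1 = '6'; at [7:13] match '(1bxi)', group 1 = '1bxi'.
`findall` collects group 1 from each match (2 total).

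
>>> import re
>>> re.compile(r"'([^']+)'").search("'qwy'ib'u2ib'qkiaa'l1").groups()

The match spans [0:5] → "'qwy'".
Captured: group 1 = 'qwy'.

('qwy',)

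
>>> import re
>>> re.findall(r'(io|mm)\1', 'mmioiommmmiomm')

['io', 'mm']

`\1` is not a pattern — it's the concrete string captured by group 1, re-applied verbatim.
With a single group, `findall` returns only what that group captured — 2 items.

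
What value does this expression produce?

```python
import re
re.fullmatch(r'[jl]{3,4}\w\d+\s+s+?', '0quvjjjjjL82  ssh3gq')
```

None

For `fullmatch`, every character of the input must be accounted for by the pattern.
Here the string isn't matched end-to-end, so the call returns None.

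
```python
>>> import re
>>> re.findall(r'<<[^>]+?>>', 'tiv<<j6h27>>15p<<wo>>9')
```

['<<j6h27>>', '<<wo>>']

With no groups in the pattern, `findall` gives back each whole match — 2 here.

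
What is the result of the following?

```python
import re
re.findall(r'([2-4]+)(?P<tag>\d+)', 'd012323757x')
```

[('2323', '757')]

With 2 capturing groups, `findall` returns a 2-tuple per match.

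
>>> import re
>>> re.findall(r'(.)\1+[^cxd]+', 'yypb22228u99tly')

['y']

`\1` is not a pattern — it's the concrete string captured by group 1, re-applied verbatim.
Walking the string: at [0:15] match 'yypb22228u99tly', group 1 = 'y'.
With a single group, `findall` returns only what that group captured — 1 item.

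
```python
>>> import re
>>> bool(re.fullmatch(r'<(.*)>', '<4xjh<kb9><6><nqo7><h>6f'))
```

False

`re.fullmatch` is like wrapping the pattern in `^…$` (in single-line mode).
Here there's no way to consume every character, so the call returns None, and `bool(None)` is False.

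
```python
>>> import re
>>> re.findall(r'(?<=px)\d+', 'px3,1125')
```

['3']

The positive lookaround only admits positions where the adjacent text matches; those characters stay outside the span.
Scanning left to right: at [2:3] → '3'.
Since nothing is captured, `findall` lists the 1 matched substring directly.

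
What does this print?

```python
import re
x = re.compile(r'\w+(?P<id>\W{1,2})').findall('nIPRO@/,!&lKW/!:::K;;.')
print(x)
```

The pattern matches one or more of a word character; then 1 to 2 of a non-word character (captured as 'id').
Matches: at [0:7] match 'nIPRO@/', group 1 = '@/'; at [10:15] match 'lKW/!', group 1 = '/!'; at [18:21] match 'K;;', group 1 = ';;'.
With a single group, `findall` returns only what that group captured — 3 items.

['@/', '/!', ';;']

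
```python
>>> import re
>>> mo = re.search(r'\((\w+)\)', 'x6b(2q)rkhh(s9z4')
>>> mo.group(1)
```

`re.search` tries every starting position until one works.
The match spans [3:7] → '(2q)'.
Captured: group 1 = '2q'.

'2q'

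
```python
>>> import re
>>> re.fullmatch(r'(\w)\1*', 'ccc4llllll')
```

`\1` is not a pattern — it's the concrete string captured by group 1, re-applied verbatim.
`re.fullmatch` requires the pattern to consume the entire string.
Here the pattern can't cover the whole string, so the call returns None.

None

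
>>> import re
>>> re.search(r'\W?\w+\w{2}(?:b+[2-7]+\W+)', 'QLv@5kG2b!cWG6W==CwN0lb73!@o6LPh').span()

(16, 27)

The match spans [16:27] → '=CwN0lb73!@'.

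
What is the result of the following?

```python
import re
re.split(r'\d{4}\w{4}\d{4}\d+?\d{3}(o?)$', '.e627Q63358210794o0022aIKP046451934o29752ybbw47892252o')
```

['.e627Q63358210794o0022aIKP046451934o2', 'o', '']

This matches exactly 4 of a digit, then exactly 4 of a word character; then exactly 4 of a digit, then one or more of a digit (lazy), then exactly 3 of a digit; then optionally a literal 'o' (captured); then anchored at the end.
The group in the pattern means `split` returns the separators' captures alongside the pieces.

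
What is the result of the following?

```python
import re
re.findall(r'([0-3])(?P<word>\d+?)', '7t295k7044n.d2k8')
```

Pattern: a character in [0-3] (captured); then one or more of a digit (lazy) (captured as 'word').
A `+?`/`*?`/`{m,n}?` starts at its minimum and grows only as far as needed for what follows to match.
Matches: at [2:4] match '29', groups = ('2', '9'); at [7:9] match '04', groups = ('0', '4').
Multiple groups make `findall` return tuples — one 2-tuple for each match.

[('2', '9'), ('0', '4')]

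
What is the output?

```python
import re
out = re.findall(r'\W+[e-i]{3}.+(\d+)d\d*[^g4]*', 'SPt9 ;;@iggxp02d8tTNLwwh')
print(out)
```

Pattern: one or more of a non-word character; then exactly 3 of a character in [e-i], then one or more of any character; then one or more of a digit (captured); then a literal 'd', then zero or more of a digit, then zero or more of any character except [g4].
With a single group, `findall` returns only what that group captured — 1 item.

['2']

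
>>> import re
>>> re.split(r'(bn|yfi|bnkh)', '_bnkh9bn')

['_', 'bn', 'kh9', 'bn', '']

Branches in `(...|...)` are attempted left-to-right; the first branch that allows the whole pattern to succeed is taken.
The group in the pattern means `split` returns the separators' captures alongside the pieces.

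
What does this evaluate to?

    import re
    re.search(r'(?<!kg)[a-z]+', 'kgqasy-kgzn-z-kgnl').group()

A negative assertion filters positions out without eating any characters.
Unlike `match`, `search` isn't anchored — it looks for the pattern anywhere in the string.
The match spans [0:6] → 'kgqasy'.

'kgqasy'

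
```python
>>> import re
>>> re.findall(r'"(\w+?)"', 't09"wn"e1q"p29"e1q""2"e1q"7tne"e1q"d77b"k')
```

`findall` collects group 1 from each match (5 total).

['wn', 'p29', '2', '7tne', 'd77b']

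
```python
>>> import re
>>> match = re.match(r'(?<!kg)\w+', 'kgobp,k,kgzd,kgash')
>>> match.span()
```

The negative lookahead/lookbehind blocks any match where the forbidden context is present.
`match` is anchored at position 0; if the pattern doesn't fit there, it returns None.
The match spans [0:5] → 'kgobp'.

(0, 5)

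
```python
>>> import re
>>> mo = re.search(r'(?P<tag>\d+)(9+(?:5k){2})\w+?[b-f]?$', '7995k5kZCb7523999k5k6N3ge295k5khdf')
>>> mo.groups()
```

('79', '95k5k')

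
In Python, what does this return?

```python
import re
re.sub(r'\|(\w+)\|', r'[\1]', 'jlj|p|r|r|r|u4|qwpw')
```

The replacement refers to a captured group, so each match is rewritten using its own captured text.

'jlj[p]r[r]r[u4]qwpw'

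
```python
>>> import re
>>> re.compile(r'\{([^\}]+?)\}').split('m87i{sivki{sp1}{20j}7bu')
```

With a capturing group present, the delimiter's captured portion is kept in the result list.

['m87i', 'sivki{sp1', '', '20j', '7bu']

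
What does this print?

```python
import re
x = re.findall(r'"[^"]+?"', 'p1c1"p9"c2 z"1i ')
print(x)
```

Since nothing is captured, `findall` lists the 1 matched substring directly.

['"p9"']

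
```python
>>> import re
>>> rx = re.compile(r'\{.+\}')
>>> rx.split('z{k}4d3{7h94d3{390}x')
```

['z', 'x']

The string is cut at each match, leaving 2 pieces.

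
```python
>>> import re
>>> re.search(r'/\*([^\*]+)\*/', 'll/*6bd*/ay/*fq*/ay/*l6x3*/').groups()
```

`re.search` scans for the first position where the pattern succeeds.
The match spans [2:9] → '/*6bd*/'.
Captured: group 1 = '6bd'.

('6bd',)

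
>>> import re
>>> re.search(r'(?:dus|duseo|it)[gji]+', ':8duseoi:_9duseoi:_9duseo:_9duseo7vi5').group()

'duseoi'

The match spans [2:8] → 'duseoi'.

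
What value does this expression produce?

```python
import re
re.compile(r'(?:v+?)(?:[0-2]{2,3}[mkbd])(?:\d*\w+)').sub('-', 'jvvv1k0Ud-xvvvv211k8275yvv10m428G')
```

Pattern: one or more of a literal 'v' (lazy) (non-capturing group); then 2 to 3 of a character in [0-2], then one of [mkbd] (non-capturing group); then zero or more of a digit, then one or more of a word character (non-capturing group).
Every occurrence is swapped for '-'.

'jvvv1k0Ud-x-'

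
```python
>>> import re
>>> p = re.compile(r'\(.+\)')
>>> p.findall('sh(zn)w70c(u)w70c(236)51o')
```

`findall` yields the raw match text (1 of them) because the pattern has no groups.

['(zn)w70c(u)w70c(236)']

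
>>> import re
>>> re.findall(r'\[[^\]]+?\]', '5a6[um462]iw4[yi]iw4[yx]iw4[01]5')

No capturing groups, so `findall` returns the 4 full match strings.

['[um462]', '[yi]', '[yx]', '[01]']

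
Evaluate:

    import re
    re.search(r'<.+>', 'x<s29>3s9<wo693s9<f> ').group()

`re.search` tries every starting position until one works.
The match spans [1:20] → '<s29>3s9<wo693s9<f>'.

'<s29>3s9<wo693s9<f>'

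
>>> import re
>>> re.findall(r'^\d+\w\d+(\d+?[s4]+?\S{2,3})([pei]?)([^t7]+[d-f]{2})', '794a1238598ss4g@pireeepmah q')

[('8ss4g', '', '@pireee')]

The pattern matches anchored at the start of the string; then one or more of a digit, then a word character; then one or more of a digit; then one or more of a digit (lazy), then one or more of one of [s4] (lazy), then 2 to 3 of a non-whitespace character (captured); then optionally one of [pei] (captured); then one or more of any character except [t7], then exactly 2 of a character in [d-f] (captured).
A `+?`/`*?`/`{m,n}?` starts at its minimum and grows only as far as needed for what follows to match.
Matches: at [0:22] match '794a1238598ss4g@pireee', groups = ('8ss4g', '', '@pireee').
3 groups means the one result is a tuple of 3 captured strings — 1 here.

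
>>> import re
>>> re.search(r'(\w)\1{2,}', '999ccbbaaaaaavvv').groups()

After group 1 captures some text, `\1` only succeeds where that same text appears again.
`re.search` tries every starting position until one works.
The match spans [0:3] → '999'.
Captured: group 1 = '9'.

('9',)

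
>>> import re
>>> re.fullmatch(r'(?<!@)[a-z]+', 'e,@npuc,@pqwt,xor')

None

Because the assertion is negative and zero-width, positions next to the forbidden text are skipped.
`re.fullmatch` is like wrapping the pattern in `^…$` (in single-line mode).
Here the string isn't matched end-to-end, so the call returns None.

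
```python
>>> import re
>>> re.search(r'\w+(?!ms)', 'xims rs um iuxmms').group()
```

'xims'

A negative assertion filters positions out without eating any characters.
`search` walks the string left to right and returns the first match it finds.
The match spans [0:4] → 'xims'.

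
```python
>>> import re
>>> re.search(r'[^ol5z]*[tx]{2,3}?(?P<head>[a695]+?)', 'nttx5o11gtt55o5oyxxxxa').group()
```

'nttx5'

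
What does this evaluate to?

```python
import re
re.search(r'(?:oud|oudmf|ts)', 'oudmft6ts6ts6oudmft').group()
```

Alternation isn't longest-match — the leftmost alternative that fits at this position is chosen.
The match spans [0:3] → 'oud'.

'oud'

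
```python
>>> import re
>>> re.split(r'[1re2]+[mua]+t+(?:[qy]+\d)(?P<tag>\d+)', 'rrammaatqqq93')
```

['', '3', '']

This matches one or more of one of [1re2], then one or more of one of [mua], then one or more of the literal 't'; then one or more of one of [qy], then a digit (non-capturing group); then one or more of a digit (captured as 'tag').
Matches to split on: at [0:13] → 'rrammaatqqq93'.
`re.split` interleaves the captured-group text with the surrounding fragments.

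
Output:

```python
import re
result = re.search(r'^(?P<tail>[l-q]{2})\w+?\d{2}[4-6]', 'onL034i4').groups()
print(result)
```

('on',)

The pattern matches anchored at the start of the string; then exactly 2 of a character in [l-q] (captured as 'tail'); then one or more of a word character (lazy), then exactly 2 of a digit, then a character in [4-6].
`re.search` tries every starting position until one works.
The match spans [0:6] → 'onL034'.
Captured: group 1 = 'on'.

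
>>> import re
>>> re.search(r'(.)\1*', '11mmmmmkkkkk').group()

'11'

A backreference is literal: `\1` must see the identical characters the first group matched.
The match spans [0:2] → '11'.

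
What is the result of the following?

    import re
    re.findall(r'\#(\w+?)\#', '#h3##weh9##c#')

['h3', 'weh9', 'c']

Matches: at [0:4] match '#h3#', group 1 = 'h3'; at [4:10] match '#weh9#', group 1 = 'weh9'; at [10:13] match '#c#', group 1 = 'c'.
`findall` collects group 1 from each match (3 total).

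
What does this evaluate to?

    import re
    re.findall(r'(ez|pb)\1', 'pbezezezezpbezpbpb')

`\1` has to match the exact text group 1 already captured.
Walking the string: at [2:6] match 'ezez', group 1 = 'ez'; at [6:10] match 'ezez', group 1 = 'ez'; at [14:18] match 'pbpb', group 1 = 'pb'.
`findall` collects group 1 from each match (3 total).

['ez', 'ez', 'pb']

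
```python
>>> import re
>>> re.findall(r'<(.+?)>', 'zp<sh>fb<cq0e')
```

`findall` collects group 1 from the one match (1 total).

['sh']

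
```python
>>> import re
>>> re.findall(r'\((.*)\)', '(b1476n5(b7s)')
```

Scanning left to right: at [0:13] match '(b1476n5(b7s)', group 1 = 'b1476n5(b7s'.
With a single group, `findall` returns only what that group captured — 1 item.

['b1476n5(b7s']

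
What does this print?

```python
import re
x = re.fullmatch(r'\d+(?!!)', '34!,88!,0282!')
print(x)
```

None

Because the assertion is negative and zero-width, positions next to the forbidden text are skipped.
`re.fullmatch` is like wrapping the pattern in `^…$` (in single-line mode).
Here the pattern can't cover the whole string, so the call returns None.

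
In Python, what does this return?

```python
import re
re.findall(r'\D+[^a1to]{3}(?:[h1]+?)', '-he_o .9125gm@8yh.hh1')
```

This matches one or more of a non-digit, then exactly 3 of any character except [a1to]; then one or more of one of [h1] (lazy) (non-capturing group).
Scanning left to right: at [0:9] → '-he_o .91'; at [11:17] → 'gm@8yh'.
`findall` yields the raw match text (2 of them) because the pattern has no groups.

['-he_o .91', 'gm@8yh']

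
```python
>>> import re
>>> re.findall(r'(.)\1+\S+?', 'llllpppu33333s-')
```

['l', 'p', '3']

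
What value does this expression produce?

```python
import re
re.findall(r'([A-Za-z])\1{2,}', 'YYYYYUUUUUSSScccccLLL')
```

`\1` is not a pattern — it's the concrete string captured by group 1, re-applied verbatim.
With a single group, `findall` returns only what that group captured — 5 items.

['Y', 'U', 'S', 'c', 'L']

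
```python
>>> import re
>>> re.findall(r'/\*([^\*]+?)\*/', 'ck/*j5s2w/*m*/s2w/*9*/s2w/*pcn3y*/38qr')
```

['m', '9', 'pcn3y']

Scanning left to right: at [9:14] match '/*m*/', group 1 = 'm'; at [17:22] match '/*9*/', group 1 = '9'; at [25:34] match '/*pcn3y*/', group 1 = 'pcn3y'.
With a single group, `findall` returns only what that group captured — 3 items.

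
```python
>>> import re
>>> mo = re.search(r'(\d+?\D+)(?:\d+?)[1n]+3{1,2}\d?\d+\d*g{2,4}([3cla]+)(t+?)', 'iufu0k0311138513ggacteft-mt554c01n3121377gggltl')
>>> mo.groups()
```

The match spans [4:21] → '0k0311138513ggact'.
Captured: group 1 = '0k', group 2 = 'ac', group 3 = 't'.

('0k', 'ac', 't')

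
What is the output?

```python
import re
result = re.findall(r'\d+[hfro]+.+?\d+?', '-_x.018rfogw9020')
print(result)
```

['018rfogw9']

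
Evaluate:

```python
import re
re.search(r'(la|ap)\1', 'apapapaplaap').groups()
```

('ap',)

A backreference is literal: `\1` must see the identical characters the first group matched.
`search` walks the string left to right and returns the first match it finds.
The match spans [0:4] → 'apap'.
Captured: group 1 = 'ap'.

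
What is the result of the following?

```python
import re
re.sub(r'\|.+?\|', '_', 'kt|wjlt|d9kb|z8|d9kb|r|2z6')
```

'kt_d9kb_d9kb_2z6'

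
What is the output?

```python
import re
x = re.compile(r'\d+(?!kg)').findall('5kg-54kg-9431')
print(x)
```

['5', '9431']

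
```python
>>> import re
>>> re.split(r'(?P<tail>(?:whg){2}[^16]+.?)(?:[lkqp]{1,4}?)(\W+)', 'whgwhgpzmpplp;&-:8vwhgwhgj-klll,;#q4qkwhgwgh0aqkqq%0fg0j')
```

['', 'whgwhgpzmpplp;&-:8vwhgwhgj-klll,;#q4qkwhgwgh0aqkq', '%', '0fg0j']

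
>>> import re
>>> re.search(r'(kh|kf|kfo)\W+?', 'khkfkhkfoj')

None

Here no position works, so the call returns None.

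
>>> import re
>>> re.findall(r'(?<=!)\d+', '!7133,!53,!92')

Because the assertion is zero-width, the text it checks is not consumed and won't appear in the result.
Matches: at [1:5] → '7133'; at [7:9] → '53'; at [11:13] → '92'.
With no groups in the pattern, `findall` gives back each whole match — 3 here.

['7133', '53', '92']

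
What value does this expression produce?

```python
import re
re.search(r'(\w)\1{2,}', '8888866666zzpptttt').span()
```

`\1` is not a pattern — it's the concrete string captured by group 1, re-applied verbatim.
`re.search` tries every starting position until one works.
The match spans [0:5] → '88888'.
Captured: group 1 = '8'.

(0, 5)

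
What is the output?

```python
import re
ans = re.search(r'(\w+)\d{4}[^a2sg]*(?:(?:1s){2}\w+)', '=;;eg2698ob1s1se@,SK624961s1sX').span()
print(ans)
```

(3, 16)

Pattern: one or more of a word character (captured); then exactly 4 of a digit, then zero or more of any character except [a2sg]; then the literal '1s' repeated 2 times, then one or more of a word character (non-capturing group).
`search` walks the string left to right and returns the first match it finds.
The match spans [3:16] → 'eg2698ob1s1se'.
Captured: group 1 = 'eg'.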